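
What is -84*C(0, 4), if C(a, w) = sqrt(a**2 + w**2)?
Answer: -336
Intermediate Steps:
-84*C(0, 4) = -84*sqrt(0**2 + 4**2) = -84*sqrt(0 + 16) = -84*sqrt(16) = -84*4 = -336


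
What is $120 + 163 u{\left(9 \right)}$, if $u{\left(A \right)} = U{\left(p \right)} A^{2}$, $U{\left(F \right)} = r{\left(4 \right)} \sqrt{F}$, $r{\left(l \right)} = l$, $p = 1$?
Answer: $52932$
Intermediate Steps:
$U{\left(F \right)} = 4 \sqrt{F}$
$u{\left(A \right)} = 4 A^{2}$ ($u{\left(A \right)} = 4 \sqrt{1} A^{2} = 4 \cdot 1 A^{2} = 4 A^{2}$)
$120 + 163 u{\left(9 \right)} = 120 + 163 \cdot 4 \cdot 9^{2} = 120 + 163 \cdot 4 \cdot 81 = 120 + 163 \cdot 324 = 120 + 52812 = 52932$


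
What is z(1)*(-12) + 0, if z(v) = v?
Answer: -12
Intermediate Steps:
z(1)*(-12) + 0 = 1*(-12) + 0 = -12 + 0 = -12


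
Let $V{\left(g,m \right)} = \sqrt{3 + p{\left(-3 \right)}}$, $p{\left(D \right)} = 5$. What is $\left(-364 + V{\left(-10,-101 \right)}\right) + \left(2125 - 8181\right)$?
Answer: $-6420 + 2 \sqrt{2} \approx -6417.2$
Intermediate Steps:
$V{\left(g,m \right)} = 2 \sqrt{2}$ ($V{\left(g,m \right)} = \sqrt{3 + 5} = \sqrt{8} = 2 \sqrt{2}$)
$\left(-364 + V{\left(-10,-101 \right)}\right) + \left(2125 - 8181\right) = \left(-364 + 2 \sqrt{2}\right) + \left(2125 - 8181\right) = \left(-364 + 2 \sqrt{2}\right) - 6056 = -6420 + 2 \sqrt{2}$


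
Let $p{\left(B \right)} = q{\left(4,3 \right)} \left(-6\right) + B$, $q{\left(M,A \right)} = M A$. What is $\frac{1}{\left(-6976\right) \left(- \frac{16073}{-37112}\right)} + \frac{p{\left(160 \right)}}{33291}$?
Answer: $\frac{1078940779}{466595203896} \approx 0.0023124$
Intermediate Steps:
$q{\left(M,A \right)} = A M$
$p{\left(B \right)} = -72 + B$ ($p{\left(B \right)} = 3 \cdot 4 \left(-6\right) + B = 12 \left(-6\right) + B = -72 + B$)
$\frac{1}{\left(-6976\right) \left(- \frac{16073}{-37112}\right)} + \frac{p{\left(160 \right)}}{33291} = \frac{1}{\left(-6976\right) \left(- \frac{16073}{-37112}\right)} + \frac{-72 + 160}{33291} = - \frac{1}{6976 \left(\left(-16073\right) \left(- \frac{1}{37112}\right)\right)} + 88 \cdot \frac{1}{33291} = - \frac{1}{6976 \cdot \frac{16073}{37112}} + \frac{88}{33291} = \left(- \frac{1}{6976}\right) \frac{37112}{16073} + \frac{88}{33291} = - \frac{4639}{14015656} + \frac{88}{33291} = \frac{1078940779}{466595203896}$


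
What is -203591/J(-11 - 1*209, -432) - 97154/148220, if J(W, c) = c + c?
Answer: 7523079241/32015520 ≈ 234.98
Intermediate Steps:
J(W, c) = 2*c
-203591/J(-11 - 1*209, -432) - 97154/148220 = -203591/(2*(-432)) - 97154/148220 = -203591/(-864) - 97154*1/148220 = -203591*(-1/864) - 48577/74110 = 203591/864 - 48577/74110 = 7523079241/32015520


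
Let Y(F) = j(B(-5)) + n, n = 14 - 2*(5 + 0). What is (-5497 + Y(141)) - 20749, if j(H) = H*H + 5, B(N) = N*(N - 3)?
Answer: -24637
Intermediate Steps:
B(N) = N*(-3 + N)
j(H) = 5 + H**2 (j(H) = H**2 + 5 = 5 + H**2)
n = 4 (n = 14 - 2*5 = 14 - 10 = 4)
Y(F) = 1609 (Y(F) = (5 + (-5*(-3 - 5))**2) + 4 = (5 + (-5*(-8))**2) + 4 = (5 + 40**2) + 4 = (5 + 1600) + 4 = 1605 + 4 = 1609)
(-5497 + Y(141)) - 20749 = (-5497 + 1609) - 20749 = -3888 - 20749 = -24637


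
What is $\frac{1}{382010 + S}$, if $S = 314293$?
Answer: $\frac{1}{696303} \approx 1.4362 \cdot 10^{-6}$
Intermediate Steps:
$\frac{1}{382010 + S} = \frac{1}{382010 + 314293} = \frac{1}{696303}$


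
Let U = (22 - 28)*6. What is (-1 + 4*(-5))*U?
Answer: 756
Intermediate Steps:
U = -36 (U = -6*6 = -36)
(-1 + 4*(-5))*U = (-1 + 4*(-5))*(-36) = (-1 - 20)*(-36) = -21*(-36) = 756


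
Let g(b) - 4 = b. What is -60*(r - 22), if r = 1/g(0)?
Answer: 1305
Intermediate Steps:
g(b) = 4 + b
r = ¼ (r = 1/(4 + 0) = 1/4 = ¼ ≈ 0.25000)
-60*(r - 22) = -60*(¼ - 22) = -60*(-87/4) = 1305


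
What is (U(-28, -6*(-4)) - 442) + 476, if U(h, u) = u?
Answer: 58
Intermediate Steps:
(U(-28, -6*(-4)) - 442) + 476 = (-6*(-4) - 442) + 476 = (24 - 442) + 476 = -418 + 476 = 58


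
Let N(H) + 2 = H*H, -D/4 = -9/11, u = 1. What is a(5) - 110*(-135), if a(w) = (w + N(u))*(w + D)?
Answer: 163714/11 ≈ 14883.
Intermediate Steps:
D = 36/11 (D = -(-36)/11 = -4*(-9/11) = 36/11 ≈ 3.2727)
N(H) = -2 + H² (N(H) = -2 + H*H = -2 + H²)
a(w) = (-1 + w)*(36/11 + w) (a(w) = (w + (-2 + 1²))*(w + 36/11) = (w + (-2 + 1))*(36/11 + w) = (w - 1)*(36/11 + w) = (-1 + w)*(36/11 + w))
a(5) - 110*(-135) = (-36/11 + 5² + (25/11)*5) - 110*(-135) = (-36/11 + 25 + 125/11) + 14850 = 364/11 + 14850 = 163714/11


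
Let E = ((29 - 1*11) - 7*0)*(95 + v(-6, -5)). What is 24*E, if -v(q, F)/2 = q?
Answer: 46224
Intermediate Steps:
v(q, F) = -2*q
E = 1926 (E = ((29 - 1*11) - 7*0)*(95 - 2*(-6)) = ((29 - 11) + 0)*(95 + 12) = (18 + 0)*107 = 18*107 = 1926)
24*E = 24*1926 = 46224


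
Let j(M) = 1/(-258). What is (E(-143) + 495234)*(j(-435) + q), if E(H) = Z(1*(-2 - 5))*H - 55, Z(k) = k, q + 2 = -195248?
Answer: -12497409953090/129 ≈ -9.6879e+10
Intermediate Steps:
q = -195250 (q = -2 - 195248 = -195250)
E(H) = -55 - 7*H (E(H) = (1*(-2 - 5))*H - 55 = (1*(-7))*H - 55 = -7*H - 55 = -55 - 7*H)
j(M) = -1/258
(E(-143) + 495234)*(j(-435) + q) = ((-55 - 7*(-143)) + 495234)*(-1/258 - 195250) = ((-55 + 1001) + 495234)*(-50374501/258) = (946 + 495234)*(-50374501/258) = 496180*(-50374501/258) = -12497409953090/129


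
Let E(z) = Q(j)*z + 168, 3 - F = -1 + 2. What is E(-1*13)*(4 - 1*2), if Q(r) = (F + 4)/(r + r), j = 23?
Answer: 7650/23 ≈ 332.61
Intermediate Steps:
F = 2 (F = 3 - (-1 + 2) = 3 - 1*1 = 3 - 1 = 2)
Q(r) = 3/r (Q(r) = (2 + 4)/(r + r) = 6/(2*r) = (1/(2*r))*6 = 3/r)
E(z) = 168 + 3*z/23 (E(z) = (3/23)*z + 168 = (3*(1/23))*z + 168 = 3*z/23 + 168 = 168 + 3*z/23)
E(-1*13)*(4 - 1*2) = (168 + 3*(-1*13)/23)*(4 - 1*2) = (168 + (3/23)*(-13))*(4 - 2) = (168 - 39/23)*2 = (3825/23)*2 = 7650/23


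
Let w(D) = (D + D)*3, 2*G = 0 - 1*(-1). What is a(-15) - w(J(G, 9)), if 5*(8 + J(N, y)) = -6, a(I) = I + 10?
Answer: 251/5 ≈ 50.200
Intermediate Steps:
G = ½ (G = (0 - 1*(-1))/2 = (0 + 1)/2 = (½)*1 = ½ ≈ 0.50000)
a(I) = 10 + I
J(N, y) = -46/5 (J(N, y) = -8 + (⅕)*(-6) = -8 - 6/5 = -46/5)
w(D) = 6*D (w(D) = (2*D)*3 = 6*D)
a(-15) - w(J(G, 9)) = (10 - 15) - 6*(-46)/5 = -5 - 1*(-276/5) = -5 + 276/5 = 251/5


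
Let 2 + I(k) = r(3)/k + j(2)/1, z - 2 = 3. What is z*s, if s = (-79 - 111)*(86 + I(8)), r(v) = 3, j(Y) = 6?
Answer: -343425/4 ≈ -85856.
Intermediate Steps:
z = 5 (z = 2 + 3 = 5)
I(k) = 4 + 3/k (I(k) = -2 + (3/k + 6/1) = -2 + (3/k + 6*1) = -2 + (3/k + 6) = -2 + (6 + 3/k) = 4 + 3/k)
s = -68685/4 (s = (-79 - 111)*(86 + (4 + 3/8)) = -190*(86 + (4 + 3*(1/8))) = -190*(86 + (4 + 3/8)) = -190*(86 + 35/8) = -190*723/8 = -68685/4 ≈ -17171.)
z*s = 5*(-68685/4) = -343425/4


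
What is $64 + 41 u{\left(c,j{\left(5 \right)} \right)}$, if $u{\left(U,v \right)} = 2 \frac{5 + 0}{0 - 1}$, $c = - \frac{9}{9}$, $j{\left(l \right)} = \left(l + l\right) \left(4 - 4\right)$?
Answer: $-346$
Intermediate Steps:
$j{\left(l \right)} = 0$ ($j{\left(l \right)} = 2 l 0 = 0$)
$c = -1$ ($c = \left(-9\right) \frac{1}{9} = -1$)
$u{\left(U,v \right)} = -10$ ($u{\left(U,v \right)} = 2 \frac{5}{-1} = 2 \cdot 5 \left(-1\right) = 2 \left(-5\right) = -10$)
$64 + 41 u{\left(c,j{\left(5 \right)} \right)} = 64 + 41 \left(-10\right) = 64 - 410 = -346$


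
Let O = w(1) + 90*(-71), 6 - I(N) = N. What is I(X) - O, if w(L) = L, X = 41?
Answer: 6354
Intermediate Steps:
I(N) = 6 - N
O = -6389 (O = 1 + 90*(-71) = 1 - 6390 = -6389)
I(X) - O = (6 - 1*41) - 1*(-6389) = (6 - 41) + 6389 = -35 + 6389 = 6354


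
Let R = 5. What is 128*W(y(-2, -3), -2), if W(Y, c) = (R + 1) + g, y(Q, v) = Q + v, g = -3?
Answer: 384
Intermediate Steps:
W(Y, c) = 3 (W(Y, c) = (5 + 1) - 3 = 6 - 3 = 3)
128*W(y(-2, -3), -2) = 128*3 = 384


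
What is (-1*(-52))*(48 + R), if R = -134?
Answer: -4472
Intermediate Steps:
(-1*(-52))*(48 + R) = (-1*(-52))*(48 - 134) = 52*(-86) = -4472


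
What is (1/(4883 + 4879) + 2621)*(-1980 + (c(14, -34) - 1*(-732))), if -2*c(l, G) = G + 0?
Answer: -31496615893/9762 ≈ -3.2265e+6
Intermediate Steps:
c(l, G) = -G/2 (c(l, G) = -(G + 0)/2 = -G/2)
(1/(4883 + 4879) + 2621)*(-1980 + (c(14, -34) - 1*(-732))) = (1/(4883 + 4879) + 2621)*(-1980 + (-½*(-34) - 1*(-732))) = (1/9762 + 2621)*(-1980 + (17 + 732)) = (1/9762 + 2621)*(-1980 + 749) = (25586203/9762)*(-1231) = -31496615893/9762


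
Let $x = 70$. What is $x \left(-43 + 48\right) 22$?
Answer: $7700$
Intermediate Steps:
$x \left(-43 + 48\right) 22 = 70 \left(-43 + 48\right) 22 = 70 \cdot 5 \cdot 22 = 350 \cdot 22 = 7700$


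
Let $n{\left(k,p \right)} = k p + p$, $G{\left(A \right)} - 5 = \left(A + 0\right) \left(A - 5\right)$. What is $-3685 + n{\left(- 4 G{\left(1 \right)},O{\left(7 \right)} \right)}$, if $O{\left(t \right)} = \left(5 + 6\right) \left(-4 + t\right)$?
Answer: $-3784$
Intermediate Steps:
$O{\left(t \right)} = -44 + 11 t$ ($O{\left(t \right)} = 11 \left(-4 + t\right) = -44 + 11 t$)
$G{\left(A \right)} = 5 + A \left(-5 + A\right)$ ($G{\left(A \right)} = 5 + \left(A + 0\right) \left(A - 5\right) = 5 + A \left(-5 + A\right)$)
$n{\left(k,p \right)} = p + k p$
$-3685 + n{\left(- 4 G{\left(1 \right)},O{\left(7 \right)} \right)} = -3685 + \left(-44 + 11 \cdot 7\right) \left(1 - 4 \left(5 + 1^{2} - 5\right)\right) = -3685 + \left(-44 + 77\right) \left(1 - 4 \left(5 + 1 - 5\right)\right) = -3685 + 33 \left(1 - 4\right) = -3685 + 33 \left(-3\right) = -3685 - 99 = -3784$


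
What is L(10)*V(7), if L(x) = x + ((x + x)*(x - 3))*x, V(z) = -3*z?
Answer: -29610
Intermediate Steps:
L(x) = x + 2*x²*(-3 + x) (L(x) = x + ((2*x)*(-3 + x))*x = x + (2*x*(-3 + x))*x = x + 2*x²*(-3 + x))
L(10)*V(7) = (10*(1 - 6*10 + 2*10²))*(-3*7) = (10*(1 - 60 + 2*100))*(-21) = (10*(1 - 60 + 200))*(-21) = (10*141)*(-21) = 1410*(-21) = -29610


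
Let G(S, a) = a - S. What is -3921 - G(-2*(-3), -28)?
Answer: -3887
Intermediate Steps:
-3921 - G(-2*(-3), -28) = -3921 - (-28 - (-2)*(-3)) = -3921 - (-28 - 1*6) = -3921 - (-28 - 6) = -3921 - 1*(-34) = -3921 + 34 = -3887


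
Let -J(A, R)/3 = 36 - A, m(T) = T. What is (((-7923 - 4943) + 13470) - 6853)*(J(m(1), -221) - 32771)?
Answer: 205442124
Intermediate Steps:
J(A, R) = -108 + 3*A (J(A, R) = -3*(36 - A) = -108 + 3*A)
(((-7923 - 4943) + 13470) - 6853)*(J(m(1), -221) - 32771) = (((-7923 - 4943) + 13470) - 6853)*((-108 + 3*1) - 32771) = ((-12866 + 13470) - 6853)*((-108 + 3) - 32771) = (604 - 6853)*(-105 - 32771) = -6249*(-32876) = 205442124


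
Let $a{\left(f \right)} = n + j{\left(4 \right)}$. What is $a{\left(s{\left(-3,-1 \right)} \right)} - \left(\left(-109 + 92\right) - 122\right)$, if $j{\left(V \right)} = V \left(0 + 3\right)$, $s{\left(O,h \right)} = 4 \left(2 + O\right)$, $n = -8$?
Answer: $143$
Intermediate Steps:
$s{\left(O,h \right)} = 8 + 4 O$
$j{\left(V \right)} = 3 V$ ($j{\left(V \right)} = V 3 = 3 V$)
$a{\left(f \right)} = 4$ ($a{\left(f \right)} = -8 + 3 \cdot 4 = -8 + 12 = 4$)
$a{\left(s{\left(-3,-1 \right)} \right)} - \left(\left(-109 + 92\right) - 122\right) = 4 - \left(\left(-109 + 92\right) - 122\right) = 4 - \left(-17 - 122\right) = 4 - -139 = 4 + 139 = 143$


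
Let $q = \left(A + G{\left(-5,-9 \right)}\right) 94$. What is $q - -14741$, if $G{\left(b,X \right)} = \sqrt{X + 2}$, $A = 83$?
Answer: $22543 + 94 i \sqrt{7} \approx 22543.0 + 248.7 i$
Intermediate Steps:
$G{\left(b,X \right)} = \sqrt{2 + X}$
$q = 7802 + 94 i \sqrt{7}$ ($q = \left(83 + \sqrt{2 - 9}\right) 94 = \left(83 + \sqrt{-7}\right) 94 = \left(83 + i \sqrt{7}\right) 94 = 7802 + 94 i \sqrt{7} \approx 7802.0 + 248.7 i$)
$q - -14741 = \left(7802 + 94 i \sqrt{7}\right) - -14741 = \left(7802 + 94 i \sqrt{7}\right) + 14741 = 22543 + 94 i \sqrt{7}$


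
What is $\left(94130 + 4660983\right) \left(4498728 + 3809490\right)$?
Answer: $39506515418634$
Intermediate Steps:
$\left(94130 + 4660983\right) \left(4498728 + 3809490\right) = 4755113 \cdot 8308218 = 39506515418634$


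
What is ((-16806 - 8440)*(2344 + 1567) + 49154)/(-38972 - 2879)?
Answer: 98687952/41851 ≈ 2358.1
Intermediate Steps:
((-16806 - 8440)*(2344 + 1567) + 49154)/(-38972 - 2879) = (-25246*3911 + 49154)/(-41851) = (-98737106 + 49154)*(-1/41851) = -98687952*(-1/41851) = 98687952/41851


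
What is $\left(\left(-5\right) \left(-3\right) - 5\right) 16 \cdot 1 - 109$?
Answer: $51$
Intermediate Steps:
$\left(\left(-5\right) \left(-3\right) - 5\right) 16 \cdot 1 - 109 = \left(15 - 5\right) 16 - 109 = 10 \cdot 16 - 109 = 160 - 109 = 51$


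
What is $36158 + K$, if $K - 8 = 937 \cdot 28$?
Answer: $62402$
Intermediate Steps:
$K = 26244$ ($K = 8 + 937 \cdot 28 = 8 + 26236 = 26244$)
$36158 + K = 36158 + 26244 = 62402$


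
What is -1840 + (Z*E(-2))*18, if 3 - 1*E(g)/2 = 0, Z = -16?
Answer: -3568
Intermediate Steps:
E(g) = 6 (E(g) = 6 - 2*0 = 6 + 0 = 6)
-1840 + (Z*E(-2))*18 = -1840 - 16*6*18 = -1840 - 96*18 = -1840 - 1728 = -3568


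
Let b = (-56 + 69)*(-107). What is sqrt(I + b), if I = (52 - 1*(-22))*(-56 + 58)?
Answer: I*sqrt(1243) ≈ 35.256*I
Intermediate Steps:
b = -1391 (b = 13*(-107) = -1391)
I = 148 (I = (52 + 22)*2 = 74*2 = 148)
sqrt(I + b) = sqrt(148 - 1391) = sqrt(-1243) = I*sqrt(1243)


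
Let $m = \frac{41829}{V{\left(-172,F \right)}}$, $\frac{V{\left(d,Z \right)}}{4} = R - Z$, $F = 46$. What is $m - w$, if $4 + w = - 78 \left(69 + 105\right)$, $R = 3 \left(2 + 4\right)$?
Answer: $\frac{1478683}{112} \approx 13203.0$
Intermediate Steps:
$R = 18$ ($R = 3 \cdot 6 = 18$)
$V{\left(d,Z \right)} = 72 - 4 Z$ ($V{\left(d,Z \right)} = 4 \left(18 - Z\right) = 72 - 4 Z$)
$w = -13576$ ($w = -4 - 78 \left(69 + 105\right) = -4 - 13572 = -13576$)
$m = - \frac{41829}{112}$ ($m = \frac{41829}{72 - 184} = \frac{41829}{-112} = 41829 \left(- \frac{1}{112}\right) = - \frac{41829}{112} \approx -373.47$)
$m - w = - \frac{41829}{112} - -13576 = - \frac{41829}{112} + 13576 = \frac{1478683}{112}$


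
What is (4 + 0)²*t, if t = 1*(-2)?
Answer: -32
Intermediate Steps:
t = -2
(4 + 0)²*t = (4 + 0)²*(-2) = 4²*(-2) = 16*(-2) = -32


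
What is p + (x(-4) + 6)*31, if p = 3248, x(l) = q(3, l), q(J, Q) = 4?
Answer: 3558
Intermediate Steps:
x(l) = 4
p + (x(-4) + 6)*31 = 3248 + (4 + 6)*31 = 3248 + 10*31 = 3248 + 310 = 3558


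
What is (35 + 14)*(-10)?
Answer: -490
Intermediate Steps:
(35 + 14)*(-10) = 49*(-10) = -490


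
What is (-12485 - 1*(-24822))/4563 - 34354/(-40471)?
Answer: 3881941/1092717 ≈ 3.5526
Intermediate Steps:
(-12485 - 1*(-24822))/4563 - 34354/(-40471) = (-12485 + 24822)*(1/4563) - 34354*(-1/40471) = 12337*(1/4563) + 34354/40471 = 73/27 + 34354/40471 = 3881941/1092717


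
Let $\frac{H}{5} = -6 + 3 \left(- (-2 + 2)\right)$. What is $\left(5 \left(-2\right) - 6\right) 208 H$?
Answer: $99840$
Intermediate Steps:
$H = -30$ ($H = 5 \left(-6 + 3 \left(- (-2 + 2)\right)\right) = 5 \left(-6 + 3 \left(\left(-1\right) 0\right)\right) = 5 \left(-6 + 3 \cdot 0\right) = 5 \left(-6 + 0\right) = 5 \left(-6\right) = -30$)
$\left(5 \left(-2\right) - 6\right) 208 H = \left(5 \left(-2\right) - 6\right) 208 \left(-30\right) = \left(-10 - 6\right) 208 \left(-30\right) = \left(-16\right) 208 \left(-30\right) = \left(-3328\right) \left(-30\right) = 99840$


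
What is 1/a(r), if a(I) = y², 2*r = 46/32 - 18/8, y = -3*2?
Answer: 1/36 ≈ 0.027778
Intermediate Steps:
y = -6
r = -13/32 (r = (46/32 - 18/8)/2 = (46*(1/32) - 18*⅛)/2 = (23/16 - 9/4)/2 = (½)*(-13/16) = -13/32 ≈ -0.40625)
a(I) = 36 (a(I) = (-6)² = 36)
1/a(r) = 1/36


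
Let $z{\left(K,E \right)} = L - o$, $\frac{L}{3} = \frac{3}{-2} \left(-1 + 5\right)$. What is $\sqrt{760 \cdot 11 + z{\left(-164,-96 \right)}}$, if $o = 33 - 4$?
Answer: $\sqrt{8313} \approx 91.176$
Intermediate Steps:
$L = -18$ ($L = 3 \frac{3}{-2} \left(-1 + 5\right) = 3 \cdot 3 \left(- \frac{1}{2}\right) 4 = 3 \left(\left(- \frac{3}{2}\right) 4\right) = 3 \left(-6\right) = -18$)
$o = 29$
$z{\left(K,E \right)} = -47$ ($z{\left(K,E \right)} = -18 - 29 = -47$)
$\sqrt{760 \cdot 11 + z{\left(-164,-96 \right)}} = \sqrt{760 \cdot 11 - 47} = \sqrt{8360 - 47} = \sqrt{8313}$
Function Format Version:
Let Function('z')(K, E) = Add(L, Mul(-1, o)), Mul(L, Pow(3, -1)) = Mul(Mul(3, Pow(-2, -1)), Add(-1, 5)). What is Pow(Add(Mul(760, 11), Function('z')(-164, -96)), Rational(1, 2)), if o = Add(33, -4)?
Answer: Pow(8313, Rational(1, 2)) ≈ 91.176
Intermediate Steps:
L = -18 (L = Mul(3, Mul(Mul(3, Pow(-2, -1)), Add(-1, 5))) = Mul(3, Mul(Mul(3, Rational(-1, 2)), 4)) = Mul(3, Mul(Rational(-3, 2), 4)) = Mul(3, -6) = -18)
o = 29
Function('z')(K, E) = -47 (Function('z')(K, E) = Add(-18, Mul(-1, 29)) = Add(-18, -29) = -47)
Pow(Add(Mul(760, 11), Function('z')(-164, -96)), Rational(1, 2)) = Pow(Add(Mul(760, 11), -47), Rational(1, 2)) = Pow(Add(8360, -47), Rational(1, 2)) = Pow(8313, Rational(1, 2))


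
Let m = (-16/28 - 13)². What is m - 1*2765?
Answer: -126460/49 ≈ -2580.8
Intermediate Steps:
m = 9025/49 (m = (-16*1/28 - 13)² = (-4/7 - 13)² = (-95/7)² = 9025/49 ≈ 184.18)
m - 1*2765 = 9025/49 - 1*2765 = 9025/49 - 2765 = -126460/49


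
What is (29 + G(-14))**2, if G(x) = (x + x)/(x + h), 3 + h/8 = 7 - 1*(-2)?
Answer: 229441/289 ≈ 793.91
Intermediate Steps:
h = 48 (h = -24 + 8*(7 - 1*(-2)) = -24 + 8*(7 + 2) = -24 + 8*9 = -24 + 72 = 48)
G(x) = 2*x/(48 + x) (G(x) = (x + x)/(x + 48) = (2*x)/(48 + x) = 2*x/(48 + x))
(29 + G(-14))**2 = (29 + 2*(-14)/(48 - 14))**2 = (29 + 2*(-14)/34)**2 = (29 + 2*(-14)*(1/34))**2 = (29 - 14/17)**2 = (479/17)**2 = 229441/289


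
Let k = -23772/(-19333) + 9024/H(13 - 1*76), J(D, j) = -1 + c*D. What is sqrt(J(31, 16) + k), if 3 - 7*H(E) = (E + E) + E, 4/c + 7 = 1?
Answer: sqrt(1037969939658)/57999 ≈ 17.566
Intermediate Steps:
c = -2/3 (c = 4/(-7 + 1) = 4/(-6) = 4*(-1/6) = -2/3 ≈ -0.66667)
H(E) = 3/7 - 3*E/7 (H(E) = 3/7 - ((E + E) + E)/7 = 3/7 - (2*E + E)/7 = 3/7 - 3*E/7)
J(D, j) = -1 - 2*D/3
k = 6384329/19333 (k = -23772/(-19333) + 9024/(3/7 - 3*(13 - 1*76)/7) = -23772*(-1/19333) + 9024/(3/7 - 3*(13 - 76)/7) = 23772/19333 + 9024/(3/7 - 3/7*(-63)) = 23772/19333 + 9024/(3/7 + 27) = 23772/19333 + 9024/(192/7) = 23772/19333 + 9024*(7/192) = 23772/19333 + 329 = 6384329/19333 ≈ 330.23)
sqrt(J(31, 16) + k) = sqrt((-1 - 2/3*31) + 6384329/19333) = sqrt((-1 - 62/3) + 6384329/19333) = sqrt(-65/3 + 6384329/19333) = sqrt(17896342/57999) = sqrt(1037969939658)/57999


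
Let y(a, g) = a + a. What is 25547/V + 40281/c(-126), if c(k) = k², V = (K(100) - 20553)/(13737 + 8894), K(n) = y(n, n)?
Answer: -3059318519113/107708076 ≈ -28404.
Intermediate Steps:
y(a, g) = 2*a
K(n) = 2*n
V = -20353/22631 (V = (2*100 - 20553)/(13737 + 8894) = (200 - 20553)/22631 = -20353*1/22631 = -20353/22631 ≈ -0.89934)
25547/V + 40281/c(-126) = 25547/(-20353/22631) + 40281/((-126)²) = 25547*(-22631/20353) + 40281/15876 = -578154157/20353 + 40281*(1/15876) = -578154157/20353 + 13427/5292 = -3059318519113/107708076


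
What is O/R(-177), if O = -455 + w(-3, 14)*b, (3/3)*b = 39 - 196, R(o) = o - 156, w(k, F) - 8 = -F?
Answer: -487/333 ≈ -1.4625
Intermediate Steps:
w(k, F) = 8 - F
R(o) = -156 + o
b = -157 (b = 39 - 196 = -157)
O = 487 (O = -455 + (8 - 1*14)*(-157) = -455 + (8 - 14)*(-157) = -455 - 6*(-157) = -455 + 942 = 487)
O/R(-177) = 487/(-156 - 177) = 487/(-333) = 487*(-1/333) = -487/333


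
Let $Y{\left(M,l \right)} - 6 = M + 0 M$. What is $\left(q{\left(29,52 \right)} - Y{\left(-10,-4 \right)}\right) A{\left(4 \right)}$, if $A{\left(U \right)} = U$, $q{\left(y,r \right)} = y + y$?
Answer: $248$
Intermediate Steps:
$q{\left(y,r \right)} = 2 y$
$Y{\left(M,l \right)} = 6 + M$ ($Y{\left(M,l \right)} = 6 + \left(M + 0 M\right) = 6 + \left(M + 0\right) = 6 + M$)
$\left(q{\left(29,52 \right)} - Y{\left(-10,-4 \right)}\right) A{\left(4 \right)} = \left(2 \cdot 29 - \left(6 - 10\right)\right) 4 = \left(58 - -4\right) 4 = \left(58 + 4\right) 4 = 62 \cdot 4 = 248$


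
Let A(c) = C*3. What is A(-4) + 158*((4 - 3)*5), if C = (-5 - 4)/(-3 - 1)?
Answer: 3187/4 ≈ 796.75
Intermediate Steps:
C = 9/4 (C = -9/(-4) = -9*(-1/4) = 9/4 ≈ 2.2500)
A(c) = 27/4 (A(c) = (9/4)*3 = 27/4)
A(-4) + 158*((4 - 3)*5) = 27/4 + 158*((4 - 3)*5) = 27/4 + 158*(1*5) = 27/4 + 158*5 = 27/4 + 790 = 3187/4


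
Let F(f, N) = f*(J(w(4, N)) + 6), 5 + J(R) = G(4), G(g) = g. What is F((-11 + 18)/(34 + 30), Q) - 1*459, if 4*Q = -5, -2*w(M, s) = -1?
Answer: -29341/64 ≈ -458.45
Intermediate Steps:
w(M, s) = 1/2 (w(M, s) = -1/2*(-1) = 1/2)
J(R) = -1 (J(R) = -5 + 4 = -1)
Q = -5/4 (Q = (1/4)*(-5) = -5/4 ≈ -1.2500)
F(f, N) = 5*f (F(f, N) = f*(-1 + 6) = f*5 = 5*f)
F((-11 + 18)/(34 + 30), Q) - 1*459 = 5*((-11 + 18)/(34 + 30)) - 1*459 = 5*(7/64) - 459 = 35/64 - 459 = -29341/64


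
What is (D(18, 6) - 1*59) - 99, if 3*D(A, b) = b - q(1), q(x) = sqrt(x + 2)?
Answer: -156 - sqrt(3)/3 ≈ -156.58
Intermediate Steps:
q(x) = sqrt(2 + x)
D(A, b) = -sqrt(3)/3 + b/3 (D(A, b) = (b - sqrt(2 + 1))/3 = (b - sqrt(3))/3 = -sqrt(3)/3 + b/3)
(D(18, 6) - 1*59) - 99 = ((-sqrt(3)/3 + (1/3)*6) - 1*59) - 99 = ((-sqrt(3)/3 + 2) - 59) - 99 = ((2 - sqrt(3)/3) - 59) - 99 = (-57 - sqrt(3)/3) - 99 = -156 - sqrt(3)/3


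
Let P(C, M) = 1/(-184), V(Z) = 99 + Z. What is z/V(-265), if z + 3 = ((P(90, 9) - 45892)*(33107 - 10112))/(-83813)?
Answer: -194126481579/2559984272 ≈ -75.831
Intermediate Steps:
P(C, M) = -1/184
z = 194126481579/15421592 (z = -3 + ((-1/184 - 45892)*(33107 - 10112))/(-83813) = -3 - 8444129/184*22995*(-1/83813) = -3 - 194172746355/184*(-1/83813) = -3 + 194172746355/15421592 = 194126481579/15421592 ≈ 12588.)
z/V(-265) = 194126481579/(15421592*(99 - 265)) = (194126481579/15421592)/(-166) = (194126481579/15421592)*(-1/166) = -194126481579/2559984272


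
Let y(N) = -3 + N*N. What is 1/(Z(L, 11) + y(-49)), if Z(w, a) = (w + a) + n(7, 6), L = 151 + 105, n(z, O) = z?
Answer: 1/2672 ≈ 0.00037425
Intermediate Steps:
y(N) = -3 + N²
L = 256
Z(w, a) = 7 + a + w (Z(w, a) = (w + a) + 7 = (a + w) + 7 = 7 + a + w)
1/(Z(L, 11) + y(-49)) = 1/((7 + 11 + 256) + (-3 + (-49)²)) = 1/(274 + (-3 + 2401)) = 1/(274 + 2398) = 1/2672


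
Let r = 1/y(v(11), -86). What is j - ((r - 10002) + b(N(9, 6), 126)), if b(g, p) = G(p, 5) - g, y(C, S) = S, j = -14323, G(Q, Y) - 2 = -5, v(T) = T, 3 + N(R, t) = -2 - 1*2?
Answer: -371949/86 ≈ -4325.0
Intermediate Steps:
N(R, t) = -7 (N(R, t) = -3 + (-2 - 1*2) = -3 + (-2 - 2) = -3 - 4 = -7)
G(Q, Y) = -3 (G(Q, Y) = 2 - 5 = -3)
b(g, p) = -3 - g
r = -1/86 (r = 1/(-86) = -1/86 ≈ -0.011628)
j - ((r - 10002) + b(N(9, 6), 126)) = -14323 - ((-1/86 - 10002) + (-3 - 1*(-7))) = -14323 - (-860173/86 + (-3 + 7)) = -14323 - (-860173/86 + 4) = -14323 - 1*(-859829/86) = -14323 + 859829/86 = -371949/86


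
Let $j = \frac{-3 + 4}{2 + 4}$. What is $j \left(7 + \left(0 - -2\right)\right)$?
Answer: $\frac{3}{2} \approx 1.5$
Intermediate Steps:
$j = \frac{1}{6}$ ($j = 1 \cdot \frac{1}{6} = \frac{1}{6} \approx 0.16667$)
$j \left(7 + \left(0 - -2\right)\right) = \frac{7 + \left(0 - -2\right)}{6} = \frac{7 + \left(0 + 2\right)}{6} = \frac{7 + 2}{6} = \frac{1}{6} \cdot 9 = \frac{3}{2}$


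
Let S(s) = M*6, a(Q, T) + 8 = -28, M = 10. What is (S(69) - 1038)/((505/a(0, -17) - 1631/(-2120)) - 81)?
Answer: 18660240/1798451 ≈ 10.376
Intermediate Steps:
a(Q, T) = -36 (a(Q, T) = -8 - 28 = -36)
S(s) = 60 (S(s) = 10*6 = 60)
(S(69) - 1038)/((505/a(0, -17) - 1631/(-2120)) - 81) = (60 - 1038)/((505/(-36) - 1631/(-2120)) - 81) = -978/((505*(-1/36) - 1631*(-1/2120)) - 81) = -978/((-505/36 + 1631/2120) - 81) = -978/(-252971/19080 - 81) = -978/(-1798451/19080) = -978*(-19080/1798451) = 18660240/1798451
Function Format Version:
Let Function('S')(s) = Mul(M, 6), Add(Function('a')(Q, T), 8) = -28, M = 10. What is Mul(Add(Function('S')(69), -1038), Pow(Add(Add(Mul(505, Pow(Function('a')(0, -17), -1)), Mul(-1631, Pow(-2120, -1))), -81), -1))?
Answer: Rational(18660240, 1798451) ≈ 10.376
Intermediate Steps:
Function('a')(Q, T) = -36 (Function('a')(Q, T) = Add(-8, -28) = -36)
Function('S')(s) = 60 (Function('S')(s) = Mul(10, 6) = 60)
Mul(Add(Function('S')(69), -1038), Pow(Add(Add(Mul(505, Pow(Function('a')(0, -17), -1)), Mul(-1631, Pow(-2120, -1))), -81), -1)) = Mul(Add(60, -1038), Pow(Add(Add(Mul(505, Pow(-36, -1)), Mul(-1631, Pow(-2120, -1))), -81), -1)) = Mul(-978, Pow(Add(Add(Mul(505, Rational(-1, 36)), Mul(-1631, Rational(-1, 2120))), -81), -1)) = Mul(-978, Pow(Add(Add(Rational(-505, 36), Rational(1631, 2120)), -81), -1)) = Mul(-978, Pow(Add(Rational(-252971, 19080), -81), -1)) = Mul(-978, Pow(Rational(-1798451, 19080), -1)) = Mul(-978, Rational(-19080, 1798451)) = Rational(18660240, 1798451)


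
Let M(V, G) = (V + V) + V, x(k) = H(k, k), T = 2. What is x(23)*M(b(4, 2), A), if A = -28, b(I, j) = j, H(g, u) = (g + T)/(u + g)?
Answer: 75/23 ≈ 3.2609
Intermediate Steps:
H(g, u) = (2 + g)/(g + u) (H(g, u) = (g + 2)/(u + g) = (2 + g)/(g + u))
x(k) = (2 + k)/(2*k) (x(k) = (2 + k)/(k + k) = (2 + k)/((2*k)) = (1/(2*k))*(2 + k) = (2 + k)/(2*k))
M(V, G) = 3*V (M(V, G) = 2*V + V = 3*V)
x(23)*M(b(4, 2), A) = ((1/2)*(2 + 23)/23)*(3*2) = ((1/2)*(1/23)*25)*6 = (25/46)*6 = 75/23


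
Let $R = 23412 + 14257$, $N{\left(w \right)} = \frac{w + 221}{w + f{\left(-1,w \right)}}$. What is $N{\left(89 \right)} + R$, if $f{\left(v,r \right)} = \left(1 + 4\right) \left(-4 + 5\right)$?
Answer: $\frac{1770598}{47} \approx 37672.0$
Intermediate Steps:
$f{\left(v,r \right)} = 5$ ($f{\left(v,r \right)} = 5 \cdot 1 = 5$)
$N{\left(w \right)} = \frac{221 + w}{5 + w}$ ($N{\left(w \right)} = \frac{w + 221}{w + 5} = \frac{221 + w}{5 + w}$)
$R = 37669$
$N{\left(89 \right)} + R = \frac{221 + 89}{5 + 89} + 37669 = \frac{1}{94} \cdot 310 + 37669 = \frac{155}{47} + 37669 = \frac{1770598}{47}$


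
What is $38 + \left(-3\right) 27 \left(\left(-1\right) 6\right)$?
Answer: $524$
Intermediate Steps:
$38 + \left(-3\right) 27 \left(\left(-1\right) 6\right) = 38 - -486 = 38 + 486 = 524$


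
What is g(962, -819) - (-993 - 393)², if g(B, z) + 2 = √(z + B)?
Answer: -1920998 + √143 ≈ -1.9210e+6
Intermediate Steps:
g(B, z) = -2 + √(B + z) (g(B, z) = -2 + √(z + B) = -2 + √(B + z))
g(962, -819) - (-993 - 393)² = (-2 + √(962 - 819)) - (-993 - 393)² = (-2 + √143) - 1*(-1386)² = (-2 + √143) - 1*1920996 = (-2 + √143) - 1920996 = -1920998 + √143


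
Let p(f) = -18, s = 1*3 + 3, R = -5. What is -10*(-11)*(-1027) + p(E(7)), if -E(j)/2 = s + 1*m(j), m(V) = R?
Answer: -112988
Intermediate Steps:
m(V) = -5
s = 6 (s = 3 + 3 = 6)
E(j) = -2 (E(j) = -2*(6 + 1*(-5)) = -2*(6 - 5) = -2*1 = -2)
-10*(-11)*(-1027) + p(E(7)) = -10*(-11)*(-1027) - 18 = 110*(-1027) - 18 = -112970 - 18 = -112988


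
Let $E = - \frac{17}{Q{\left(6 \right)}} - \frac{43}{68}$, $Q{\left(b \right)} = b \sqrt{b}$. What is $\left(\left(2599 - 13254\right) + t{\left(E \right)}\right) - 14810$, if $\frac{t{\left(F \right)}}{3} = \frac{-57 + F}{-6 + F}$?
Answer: $- \frac{135452986162}{5324785} - \frac{9020268 \sqrt{6}}{5324785} \approx -25442.0$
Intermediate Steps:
$Q{\left(b \right)} = b^{\frac{3}{2}}$
$E = - \frac{43}{68} - \frac{17 \sqrt{6}}{36}$ ($E = - \frac{17}{6^{\frac{3}{2}}} - \frac{43}{68} = - \frac{17}{6 \sqrt{6}} - \frac{43}{68} = - 17 \frac{\sqrt{6}}{36} - \frac{43}{68} = - \frac{17 \sqrt{6}}{36} - \frac{43}{68} = - \frac{43}{68} - \frac{17 \sqrt{6}}{36} \approx -1.7891$)
$t{\left(F \right)} = \frac{3 \left(-57 + F\right)}{-6 + F}$ ($t{\left(F \right)} = 3 \frac{-57 + F}{-6 + F} = \frac{3 \left(-57 + F\right)}{-6 + F}$)
$\left(\left(2599 - 13254\right) + t{\left(E \right)}\right) - 14810 = \left(\left(2599 - 13254\right) + \frac{3 \left(-57 - \left(\frac{43}{68} + \frac{17 \sqrt{6}}{36}\right)\right)}{-6 - \left(\frac{43}{68} + \frac{17 \sqrt{6}}{36}\right)}\right) - 14810 = \left(-10655 + \frac{3 \left(- \frac{3919}{68} - \frac{17 \sqrt{6}}{36}\right)}{- \frac{451}{68} - \frac{17 \sqrt{6}}{36}}\right) - 14810 = -25465 + \frac{3 \left(- \frac{3919}{68} - \frac{17 \sqrt{6}}{36}\right)}{- \frac{451}{68} - \frac{17 \sqrt{6}}{36}}$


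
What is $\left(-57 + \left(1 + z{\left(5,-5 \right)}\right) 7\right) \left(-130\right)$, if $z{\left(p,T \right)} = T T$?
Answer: $-16250$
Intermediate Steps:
$z{\left(p,T \right)} = T^{2}$
$\left(-57 + \left(1 + z{\left(5,-5 \right)}\right) 7\right) \left(-130\right) = \left(-57 + \left(1 + \left(-5\right)^{2}\right) 7\right) \left(-130\right) = \left(-57 + \left(1 + 25\right) 7\right) \left(-130\right) = \left(-57 + 26 \cdot 7\right) \left(-130\right) = \left(-57 + 182\right) \left(-130\right) = 125 \left(-130\right) = -16250$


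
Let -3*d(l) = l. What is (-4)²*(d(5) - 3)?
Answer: -224/3 ≈ -74.667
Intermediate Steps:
d(l) = -l/3
(-4)²*(d(5) - 3) = (-4)²*(-⅓*5 - 3) = 16*(-5/3 - 3) = 16*(-14/3) = -224/3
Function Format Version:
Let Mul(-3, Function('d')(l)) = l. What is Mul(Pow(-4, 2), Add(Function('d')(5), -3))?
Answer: Rational(-224, 3) ≈ -74.667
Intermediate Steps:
Function('d')(l) = Mul(Rational(-1, 3), l)
Mul(Pow(-4, 2), Add(Function('d')(5), -3)) = Mul(Pow(-4, 2), Add(Mul(Rational(-1, 3), 5), -3)) = Mul(16, Add(Rational(-5, 3), -3)) = Mul(16, Rational(-14, 3)) = Rational(-224, 3)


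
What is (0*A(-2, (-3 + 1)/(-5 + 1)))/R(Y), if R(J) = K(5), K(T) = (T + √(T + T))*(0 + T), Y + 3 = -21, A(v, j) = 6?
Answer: 0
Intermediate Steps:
Y = -24 (Y = -3 - 21 = -24)
K(T) = T*(T + √2*√T) (K(T) = (T + √(2*T))*T = (T + √2*√T)*T = T*(T + √2*√T))
R(J) = 25 + 5*√10 (R(J) = 5² + √2*5^(3/2) = 25 + √2*(5*√5) = 25 + 5*√10)
(0*A(-2, (-3 + 1)/(-5 + 1)))/R(Y) = (0*6)/(25 + 5*√10) = 0/(25 + 5*√10) = 0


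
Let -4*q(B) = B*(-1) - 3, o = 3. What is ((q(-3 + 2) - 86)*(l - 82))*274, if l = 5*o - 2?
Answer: 1616463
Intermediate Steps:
l = 13 (l = 5*3 - 2 = 15 - 2 = 13)
q(B) = ¾ + B/4 (q(B) = -(B*(-1) - 3)/4 = -(-B - 3)/4 = -(-3 - B)/4 = ¾ + B/4)
((q(-3 + 2) - 86)*(l - 82))*274 = (((¾ + (-3 + 2)/4) - 86)*(13 - 82))*274 = (((¾ + (¼)*(-1)) - 86)*(-69))*274 = (((¾ - ¼) - 86)*(-69))*274 = ((½ - 86)*(-69))*274 = -171/2*(-69)*274 = (11799/2)*274 = 1616463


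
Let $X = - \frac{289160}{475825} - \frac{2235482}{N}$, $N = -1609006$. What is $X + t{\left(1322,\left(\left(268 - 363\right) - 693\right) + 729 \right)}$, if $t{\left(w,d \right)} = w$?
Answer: $\frac{14467551687737}{10937218285} \approx 1322.8$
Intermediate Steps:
$X = \frac{8549114967}{10937218285}$ ($X = - \frac{289160}{475825} - \frac{2235482}{-1609006} = \left(-289160\right) \frac{1}{475825} - - \frac{1117741}{804503} = - \frac{57832}{95165} + \frac{1117741}{804503} = \frac{8549114967}{10937218285} \approx 0.78165$)
$X + t{\left(1322,\left(\left(268 - 363\right) - 693\right) + 729 \right)} = \frac{8549114967}{10937218285} + 1322 = \frac{14467551687737}{10937218285}$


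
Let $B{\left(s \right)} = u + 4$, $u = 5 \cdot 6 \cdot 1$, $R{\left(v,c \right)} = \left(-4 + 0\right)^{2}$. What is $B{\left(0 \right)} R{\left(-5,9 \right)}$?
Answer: $544$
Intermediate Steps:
$R{\left(v,c \right)} = 16$ ($R{\left(v,c \right)} = \left(-4\right)^{2} = 16$)
$u = 30$ ($u = 30 \cdot 1 = 30$)
$B{\left(s \right)} = 34$ ($B{\left(s \right)} = 30 + 4 = 34$)
$B{\left(0 \right)} R{\left(-5,9 \right)} = 34 \cdot 16 = 544$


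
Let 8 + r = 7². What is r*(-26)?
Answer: -1066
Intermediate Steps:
r = 41 (r = -8 + 7² = -8 + 49 = 41)
r*(-26) = 41*(-26) = -1066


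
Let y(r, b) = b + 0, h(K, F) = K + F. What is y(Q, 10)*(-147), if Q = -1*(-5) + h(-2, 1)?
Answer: -1470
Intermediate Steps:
h(K, F) = F + K
Q = 4 (Q = -1*(-5) + (1 - 2) = 5 - 1 = 4)
y(r, b) = b
y(Q, 10)*(-147) = 10*(-147) = -1470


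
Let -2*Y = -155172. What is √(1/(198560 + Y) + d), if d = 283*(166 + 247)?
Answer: √52738442059390/21242 ≈ 341.88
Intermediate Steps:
Y = 77586 (Y = -½*(-155172) = 77586)
d = 116879 (d = 283*413 = 116879)
√(1/(198560 + Y) + d) = √(1/(198560 + 77586) + 116879) = √(1/276146 + 116879) = √(32275668335/276146) = √52738442059390/21242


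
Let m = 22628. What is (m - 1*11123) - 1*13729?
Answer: -2224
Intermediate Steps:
(m - 1*11123) - 1*13729 = (22628 - 1*11123) - 1*13729 = (22628 - 11123) - 13729 = 11505 - 13729 = -2224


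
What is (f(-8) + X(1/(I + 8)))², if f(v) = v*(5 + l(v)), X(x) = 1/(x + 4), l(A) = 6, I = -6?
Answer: 624100/81 ≈ 7704.9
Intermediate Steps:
X(x) = 1/(4 + x)
f(v) = 11*v (f(v) = v*(5 + 6) = v*11 = 11*v)
(f(-8) + X(1/(I + 8)))² = (11*(-8) + 1/(4 + 1/(-6 + 8)))² = (-88 + 1/(4 + 1/2))² = (-88 + 1/(4 + ½))² = (-88 + 1/(9/2))² = (-88 + 2/9)² = (-790/9)² = 624100/81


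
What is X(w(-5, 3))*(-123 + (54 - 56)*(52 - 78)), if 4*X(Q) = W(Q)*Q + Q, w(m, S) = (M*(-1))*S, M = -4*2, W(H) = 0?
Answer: -426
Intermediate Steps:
M = -8
w(m, S) = 8*S (w(m, S) = (-8*(-1))*S = 8*S)
X(Q) = Q/4 (X(Q) = (0*Q + Q)/4 = (0 + Q)/4 = Q/4)
X(w(-5, 3))*(-123 + (54 - 56)*(52 - 78)) = ((8*3)/4)*(-123 + (54 - 56)*(52 - 78)) = ((¼)*24)*(-123 - 2*(-26)) = 6*(-123 + 52) = 6*(-71) = -426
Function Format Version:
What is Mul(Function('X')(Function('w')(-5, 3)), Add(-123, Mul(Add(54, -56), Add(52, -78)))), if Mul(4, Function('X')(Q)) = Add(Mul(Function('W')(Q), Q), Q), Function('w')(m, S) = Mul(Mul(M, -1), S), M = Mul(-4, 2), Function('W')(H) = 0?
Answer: -426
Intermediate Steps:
M = -8
Function('w')(m, S) = Mul(8, S) (Function('w')(m, S) = Mul(Mul(-8, -1), S) = Mul(8, S))
Function('X')(Q) = Mul(Rational(1, 4), Q) (Function('X')(Q) = Mul(Rational(1, 4), Add(Mul(0, Q), Q)) = Mul(Rational(1, 4), Add(0, Q)) = Mul(Rational(1, 4), Q))
Mul(Function('X')(Function('w')(-5, 3)), Add(-123, Mul(Add(54, -56), Add(52, -78)))) = Mul(Mul(Rational(1, 4), Mul(8, 3)), Add(-123, Mul(Add(54, -56), Add(52, -78)))) = Mul(Mul(Rational(1, 4), 24), Add(-123, Mul(-2, -26))) = Mul(6, Add(-123, 52)) = Mul(6, -71) = -426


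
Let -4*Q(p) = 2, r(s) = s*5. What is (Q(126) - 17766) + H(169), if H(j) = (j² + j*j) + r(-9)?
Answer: 78621/2 ≈ 39311.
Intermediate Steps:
r(s) = 5*s
Q(p) = -½ (Q(p) = -¼*2 = -½)
H(j) = -45 + 2*j² (H(j) = (j² + j*j) + 5*(-9) = (j² + j²) - 45 = 2*j² - 45 = -45 + 2*j²)
(Q(126) - 17766) + H(169) = (-½ - 17766) + (-45 + 2*169²) = -35533/2 + (-45 + 2*28561) = -35533/2 + (-45 + 57122) = -35533/2 + 57077 = 78621/2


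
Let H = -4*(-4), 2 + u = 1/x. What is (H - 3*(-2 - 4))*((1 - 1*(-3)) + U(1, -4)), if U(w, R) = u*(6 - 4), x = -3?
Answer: -68/3 ≈ -22.667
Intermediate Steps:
u = -7/3 (u = -2 + 1/(-3) = -2 - 1/3 = -7/3 ≈ -2.3333)
H = 16
U(w, R) = -14/3 (U(w, R) = -7*(6 - 4)/3 = -7/3*2 = -14/3)
(H - 3*(-2 - 4))*((1 - 1*(-3)) + U(1, -4)) = (16 - 3*(-2 - 4))*((1 - 1*(-3)) - 14/3) = (16 - 3*(-6))*((1 + 3) - 14/3) = (16 + 18)*(4 - 14/3) = 34*(-2/3) = -68/3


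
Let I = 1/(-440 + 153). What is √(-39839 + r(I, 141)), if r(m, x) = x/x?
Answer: I*√39838 ≈ 199.59*I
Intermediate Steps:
I = -1/287 (I = 1/(-287) = -1/287 ≈ -0.0034843)
r(m, x) = 1
√(-39839 + r(I, 141)) = √(-39839 + 1) = √(-39838) = I*√39838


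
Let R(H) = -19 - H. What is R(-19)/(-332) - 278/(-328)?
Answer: 139/164 ≈ 0.84756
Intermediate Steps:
R(-19)/(-332) - 278/(-328) = (-19 - 1*(-19))/(-332) - 278/(-328) = (-19 + 19)*(-1/332) - 278*(-1/328) = 0*(-1/332) + 139/164 = 0 + 139/164 = 139/164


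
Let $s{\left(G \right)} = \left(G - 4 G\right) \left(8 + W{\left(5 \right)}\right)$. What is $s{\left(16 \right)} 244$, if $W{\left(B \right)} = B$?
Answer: $-152256$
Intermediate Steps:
$s{\left(G \right)} = - 39 G$ ($s{\left(G \right)} = \left(G - 4 G\right) \left(8 + 5\right) = - 3 G 13 = - 39 G$)
$s{\left(16 \right)} 244 = \left(-39\right) 16 \cdot 244 = \left(-624\right) 244 = -152256$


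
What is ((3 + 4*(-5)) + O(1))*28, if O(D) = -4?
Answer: -588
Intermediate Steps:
((3 + 4*(-5)) + O(1))*28 = ((3 + 4*(-5)) - 4)*28 = ((3 - 20) - 4)*28 = (-17 - 4)*28 = -21*28 = -588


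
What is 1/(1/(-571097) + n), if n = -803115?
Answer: -571097/458656567156 ≈ -1.2452e-6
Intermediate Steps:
1/(1/(-571097) + n) = 1/(1/(-571097) - 803115) = 1/(-1/571097 - 803115) = 1/(-458656567156/571097) = -571097/458656567156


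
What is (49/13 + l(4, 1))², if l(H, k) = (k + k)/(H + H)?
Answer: 43681/2704 ≈ 16.154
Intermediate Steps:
l(H, k) = k/H (l(H, k) = (2*k)/((2*H)) = (2*k)*(1/(2*H)) = k/H)
(49/13 + l(4, 1))² = (49/13 + 1/4)² = (49*(1/13) + 1*(¼))² = (49/13 + ¼)² = (209/52)² = 43681/2704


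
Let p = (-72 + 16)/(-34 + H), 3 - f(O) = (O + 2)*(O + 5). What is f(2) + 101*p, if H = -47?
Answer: 3631/81 ≈ 44.827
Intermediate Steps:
f(O) = 3 - (2 + O)*(5 + O) (f(O) = 3 - (O + 2)*(O + 5) = 3 - (2 + O)*(5 + O))
p = 56/81 (p = (-72 + 16)/(-34 - 47) = -56/(-81) = -56*(-1/81) = 56/81 ≈ 0.69136)
f(2) + 101*p = (-7 - 1*2² - 7*2) + 101*(56/81) = (-7 - 1*4 - 14) + 5656/81 = (-7 - 4 - 14) + 5656/81 = -25 + 5656/81 = 3631/81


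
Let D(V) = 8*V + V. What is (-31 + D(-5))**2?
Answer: 5776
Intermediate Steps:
D(V) = 9*V
(-31 + D(-5))**2 = (-31 + 9*(-5))**2 = (-31 - 45)**2 = (-76)**2 = 5776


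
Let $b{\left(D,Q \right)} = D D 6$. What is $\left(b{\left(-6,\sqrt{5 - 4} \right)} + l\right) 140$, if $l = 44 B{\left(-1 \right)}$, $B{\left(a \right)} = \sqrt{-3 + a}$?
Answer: $30240 + 12320 i \approx 30240.0 + 12320.0 i$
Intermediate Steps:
$l = 88 i$ ($l = 44 \sqrt{-3 - 1} = 44 \sqrt{-4} = 44 \cdot 2 i = 88 i \approx 88.0 i$)
$b{\left(D,Q \right)} = 6 D^{2}$ ($b{\left(D,Q \right)} = D^{2} \cdot 6 = 6 D^{2}$)
$\left(b{\left(-6,\sqrt{5 - 4} \right)} + l\right) 140 = \left(6 \left(-6\right)^{2} + 88 i\right) 140 = \left(6 \cdot 36 + 88 i\right) 140 = \left(216 + 88 i\right) 140 = 30240 + 12320 i$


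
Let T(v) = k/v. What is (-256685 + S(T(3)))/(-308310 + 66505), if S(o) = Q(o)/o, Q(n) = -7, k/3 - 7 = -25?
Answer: 4620323/4352490 ≈ 1.0615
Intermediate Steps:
k = -54 (k = 21 + 3*(-25) = 21 - 75 = -54)
T(v) = -54/v
S(o) = -7/o
(-256685 + S(T(3)))/(-308310 + 66505) = (-256685 - 7/((-54/3)))/(-308310 + 66505) = (-256685 - 7/((-54*⅓)))/(-241805) = (-256685 - 7/(-18))*(-1/241805) = (-256685 - 7*(-1/18))*(-1/241805) = (-256685 + 7/18)*(-1/241805) = -4620323/18*(-1/241805) = 4620323/4352490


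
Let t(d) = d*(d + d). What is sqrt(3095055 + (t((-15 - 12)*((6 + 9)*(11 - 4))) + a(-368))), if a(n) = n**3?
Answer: I*sqrt(30666527) ≈ 5537.7*I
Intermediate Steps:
t(d) = 2*d**2 (t(d) = d*(2*d) = 2*d**2)
sqrt(3095055 + (t((-15 - 12)*((6 + 9)*(11 - 4))) + a(-368))) = sqrt(3095055 + (2*((-15 - 12)*((6 + 9)*(11 - 4)))**2 + (-368)**3)) = sqrt(3095055 + (2*(-405*7)**2 - 49836032)) = sqrt(3095055 + (2*(-27*105)**2 - 49836032)) = sqrt(3095055 + (2*(-2835)**2 - 49836032)) = sqrt(3095055 + (2*8037225 - 49836032)) = sqrt(3095055 + (16074450 - 49836032)) = sqrt(3095055 - 33761582) = sqrt(-30666527) = I*sqrt(30666527)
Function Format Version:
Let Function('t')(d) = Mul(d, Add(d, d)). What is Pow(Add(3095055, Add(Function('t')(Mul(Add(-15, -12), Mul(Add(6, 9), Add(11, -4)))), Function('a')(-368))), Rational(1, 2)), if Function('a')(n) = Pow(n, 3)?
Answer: Mul(I, Pow(30666527, Rational(1, 2))) ≈ Mul(5537.7, I)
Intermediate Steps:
Function('t')(d) = Mul(2, Pow(d, 2)) (Function('t')(d) = Mul(d, Mul(2, d)) = Mul(2, Pow(d, 2)))
Pow(Add(3095055, Add(Function('t')(Mul(Add(-15, -12), Mul(Add(6, 9), Add(11, -4)))), Function('a')(-368))), Rational(1, 2)) = Pow(Add(3095055, Add(Mul(2, Pow(Mul(Add(-15, -12), Mul(Add(6, 9), Add(11, -4))), 2)), Pow(-368, 3))), Rational(1, 2)) = Pow(Add(3095055, Add(Mul(2, Pow(Mul(-27, Mul(15, 7)), 2)), -49836032)), Rational(1, 2)) = Pow(Add(3095055, Add(Mul(2, Pow(Mul(-27, 105), 2)), -49836032)), Rational(1, 2)) = Pow(Add(3095055, Add(Mul(2, Pow(-2835, 2)), -49836032)), Rational(1, 2)) = Pow(Add(3095055, Add(Mul(2, 8037225), -49836032)), Rational(1, 2)) = Pow(Add(3095055, Add(16074450, -49836032)), Rational(1, 2)) = Pow(Add(3095055, -33761582), Rational(1, 2)) = Pow(-30666527, Rational(1, 2)) = Mul(I, Pow(30666527, Rational(1, 2)))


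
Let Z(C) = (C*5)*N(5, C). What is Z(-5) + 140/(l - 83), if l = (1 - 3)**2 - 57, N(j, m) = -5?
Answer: 4215/34 ≈ 123.97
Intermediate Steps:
Z(C) = -25*C (Z(C) = (C*5)*(-5) = (5*C)*(-5) = -25*C)
l = -53 (l = (-2)**2 - 57 = 4 - 57 = -53)
Z(-5) + 140/(l - 83) = -25*(-5) + 140/(-53 - 83) = 125 + 140/(-136) = 125 - 1/136*140 = 125 - 35/34 = 4215/34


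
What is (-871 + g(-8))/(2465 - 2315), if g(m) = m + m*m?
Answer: -163/30 ≈ -5.4333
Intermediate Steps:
g(m) = m + m²
(-871 + g(-8))/(2465 - 2315) = (-871 - 8*(1 - 8))/(2465 - 2315) = (-871 - 8*(-7))/150 = (-871 + 56)*(1/150) = -815*1/150 = -163/30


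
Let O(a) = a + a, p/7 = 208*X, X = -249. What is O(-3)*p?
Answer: 2175264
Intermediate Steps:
p = -362544 (p = 7*(208*(-249)) = 7*(-51792) = -362544)
O(a) = 2*a
O(-3)*p = (2*(-3))*(-362544) = -6*(-362544) = 2175264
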